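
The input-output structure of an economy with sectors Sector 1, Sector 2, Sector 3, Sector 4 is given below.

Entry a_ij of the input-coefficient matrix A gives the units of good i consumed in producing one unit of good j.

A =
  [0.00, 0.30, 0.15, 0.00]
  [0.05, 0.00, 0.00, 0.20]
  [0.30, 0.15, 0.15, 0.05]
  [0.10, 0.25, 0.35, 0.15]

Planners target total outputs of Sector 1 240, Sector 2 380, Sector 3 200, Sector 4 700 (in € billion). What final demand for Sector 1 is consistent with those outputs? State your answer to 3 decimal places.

d_1 = 96.000

I − A =
  [   1.00    -0.30    -0.15     0.00]
  [  -0.05     1.00     0.00    -0.20]
  [  -0.30    -0.15     0.85    -0.05]
  [  -0.10    -0.25    -0.35     0.85]
d = (I − A) x:
  d_1 = (+1.00)·240 + (-0.30)·380 + (-0.15)·200 + (+0.00)·700 = 96.000
  d_2 = (-0.05)·240 + (+1.00)·380 + (+0.00)·200 + (-0.20)·700 = 228.000
  d_3 = (-0.30)·240 + (-0.15)·380 + (+0.85)·200 + (-0.05)·700 = 6.000
  d_4 = (-0.10)·240 + (-0.25)·380 + (-0.35)·200 + (+0.85)·700 = 406.000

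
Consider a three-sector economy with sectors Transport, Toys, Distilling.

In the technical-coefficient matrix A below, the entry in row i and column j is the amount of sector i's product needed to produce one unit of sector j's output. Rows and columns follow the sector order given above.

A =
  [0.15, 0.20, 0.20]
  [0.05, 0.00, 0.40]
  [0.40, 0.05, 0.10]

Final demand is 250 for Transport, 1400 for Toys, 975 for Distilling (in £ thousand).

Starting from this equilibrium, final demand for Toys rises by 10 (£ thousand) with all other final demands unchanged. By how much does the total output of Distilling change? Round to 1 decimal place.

Δx_3 = 2.0

I − A =
  [   0.85    -0.20    -0.20]
  [  -0.05     1.00    -0.40]
  [  -0.40    -0.05     0.90]
Cofactors of I−A, C_ij = (−1)^(i+j)·(minor ij) (rows/columns in the sector order above):
  C_11 = (1.00)(0.90) − (-0.40)(-0.05) = 0.8800
  C_12 = −[(-0.05)(0.90) − (-0.40)(-0.40)] = 0.2050
  C_13 = (-0.05)(-0.05) − (1.00)(-0.40) = 0.4025
  C_21 = −[(-0.20)(0.90) − (-0.20)(-0.05)] = 0.1900
  C_22 = (0.85)(0.90) − (-0.20)(-0.40) = 0.6850
  C_23 = −[(0.85)(-0.05) − (-0.20)(-0.40)] = 0.1225
  C_31 = (-0.20)(-0.40) − (-0.20)(1.00) = 0.2800
  C_32 = −[(0.85)(-0.40) − (-0.20)(-0.05)] = 0.3500
  C_33 = (0.85)(1.00) − (-0.20)(-0.05) = 0.8400
det(I−A) = Σ_j (I−A)_1j·C_1j = (0.85)(0.8800) + (-0.20)(0.2050) + (-0.20)(0.4025) = 0.6265
adj(I−A) = Cᵀ =
  [ 0.8800   0.1900   0.2800]
  [ 0.2050   0.6850   0.3500]
  [ 0.4025   0.1225   0.8400]
(I − A)⁻¹ = adj(I−A) / det(I−A) ≈
  [   1.4046     0.3033     0.4469]
  [   0.3272     1.0934     0.5587]
  [   0.6425     0.1955     1.3408]
Δx = (I − A)⁻¹ Δd with Δd having +10 in the Toys component and 0 elsewhere.
So Δx_3 = L_32 · (+10), where L_32 = adj(I−A)_32 / det(I−A) = 0.1225 / 0.6265.
Δx_3 = 0.1225 × (+10) / 0.6265 = 1.225 / 0.6265 ≈ 2.0.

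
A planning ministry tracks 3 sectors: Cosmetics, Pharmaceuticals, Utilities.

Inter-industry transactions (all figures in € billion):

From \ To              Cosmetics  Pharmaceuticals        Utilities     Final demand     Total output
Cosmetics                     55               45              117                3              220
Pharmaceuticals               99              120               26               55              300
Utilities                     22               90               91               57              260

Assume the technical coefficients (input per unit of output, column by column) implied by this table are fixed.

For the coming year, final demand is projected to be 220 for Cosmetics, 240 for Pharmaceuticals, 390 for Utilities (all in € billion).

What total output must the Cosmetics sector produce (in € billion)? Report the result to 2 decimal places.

Technical coefficients a_ij = z_ij / X_j:
  a_CC = 55/220 = 0.25, a_PC = 99/220 = 0.45, a_UC = 22/220 = 0.10
  a_CP = 45/300 = 0.15, a_PP = 120/300 = 0.40, a_UP = 90/300 = 0.30
  a_CU = 117/260 = 0.45, a_PU = 26/260 = 0.10, a_UU = 91/260 = 0.35
I − A =
  [   0.75    -0.15    -0.45]
  [  -0.45     0.60    -0.10]
  [  -0.10    -0.30     0.65]
Cofactors of I−A, C_ij = (−1)^(i+j)·(minor ij) (rows/columns in the sector order above):
  C_11 = (0.60)(0.65) − (-0.10)(-0.30) = 0.3600
  C_12 = −[(-0.45)(0.65) − (-0.10)(-0.10)] = 0.3025
  C_13 = (-0.45)(-0.30) − (0.60)(-0.10) = 0.1950
  C_21 = −[(-0.15)(0.65) − (-0.45)(-0.30)] = 0.2325
  C_22 = (0.75)(0.65) − (-0.45)(-0.10) = 0.4425
  C_23 = −[(0.75)(-0.30) − (-0.15)(-0.10)] = 0.2400
  C_31 = (-0.15)(-0.10) − (-0.45)(0.60) = 0.2850
  C_32 = −[(0.75)(-0.10) − (-0.45)(-0.45)] = 0.2775
  C_33 = (0.75)(0.60) − (-0.15)(-0.45) = 0.3825
det(I−A) = Σ_j (I−A)_1j·C_1j = (0.75)(0.3600) + (-0.15)(0.3025) + (-0.45)(0.1950) = 0.136875
adj(I−A) = Cᵀ =
  [ 0.3600   0.2325   0.2850]
  [ 0.3025   0.4425   0.2775]
  [ 0.1950   0.2400   0.3825]
(I − A)⁻¹ = adj(I−A) / det(I−A) ≈
  [   2.6301     1.6986     2.0822]
  [   2.2100     3.2329     2.0274]
  [   1.4247     1.7534     2.7945]
x = (I − A)⁻¹ d = adj(I−A)·d / det(I−A), with det(I−A) = 0.136875:
  x_C = (0.3600·220 + 0.2325·240 + 0.2850·390) / 0.136875 = 246.15 / 0.136875 ≈ 1798.36
  x_P = (0.3025·220 + 0.4425·240 + 0.2775·390) / 0.136875 = 280.975 / 0.136875 ≈ 2052.79
  x_U = (0.1950·220 + 0.2400·240 + 0.3825·390) / 0.136875 = 249.675 / 0.136875 ≈ 1824.11

x_C = 1798.36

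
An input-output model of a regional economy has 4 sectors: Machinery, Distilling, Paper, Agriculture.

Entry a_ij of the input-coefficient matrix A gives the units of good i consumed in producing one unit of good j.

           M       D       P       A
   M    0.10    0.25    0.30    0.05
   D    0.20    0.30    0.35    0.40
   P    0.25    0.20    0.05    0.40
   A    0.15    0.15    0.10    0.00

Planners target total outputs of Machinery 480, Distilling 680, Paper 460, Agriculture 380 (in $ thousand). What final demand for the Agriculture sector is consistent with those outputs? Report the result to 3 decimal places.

I − A =
  [   0.90    -0.25    -0.30    -0.05]
  [  -0.20     0.70    -0.35    -0.40]
  [  -0.25    -0.20     0.95    -0.40]
  [  -0.15    -0.15    -0.10     1.00]
d = (I − A) x:
  d_M = (+0.90)·480 + (-0.25)·680 + (-0.30)·460 + (-0.05)·380 = 105.000
  d_D = (-0.20)·480 + (+0.70)·680 + (-0.35)·460 + (-0.40)·380 = 67.000
  d_P = (-0.25)·480 + (-0.20)·680 + (+0.95)·460 + (-0.40)·380 = 29.000
  d_A = (-0.15)·480 + (-0.15)·680 + (-0.10)·460 + (+1.00)·380 = 160.000

d_A = 160.000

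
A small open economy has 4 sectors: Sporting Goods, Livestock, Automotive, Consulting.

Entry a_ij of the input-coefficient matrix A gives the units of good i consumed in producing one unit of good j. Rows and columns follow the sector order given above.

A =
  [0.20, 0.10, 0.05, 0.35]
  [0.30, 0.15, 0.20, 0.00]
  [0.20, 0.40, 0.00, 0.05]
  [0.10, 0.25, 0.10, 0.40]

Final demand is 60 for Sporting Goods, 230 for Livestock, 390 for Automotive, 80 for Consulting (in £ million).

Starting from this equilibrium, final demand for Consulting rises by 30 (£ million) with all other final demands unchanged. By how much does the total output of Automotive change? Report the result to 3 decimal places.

Δx_A = 15.006

I − A =
  [   0.80    -0.10    -0.05    -0.35]
  [  -0.30     0.85    -0.20     0.00]
  [  -0.20    -0.40     1.00    -0.05]
  [  -0.10    -0.25    -0.10     0.60]
Compute the cofactors C_ij = (−1)^(i+j)·(3×3 minor ij) of I−A; the adjugate is their transpose:
adj(I−A) = Cᵀ =
  [ 0.455250   0.173625   0.084750   0.272625]
  [ 0.203500   0.427750   0.108500   0.127750]
  [ 0.182000   0.218000   0.334000   0.134000]
  [ 0.191000   0.243500   0.115000   0.567500]
det(I−A) = Σ_j (I−A)_1j·C_1j = (0.80)(0.455250) + (-0.10)(0.203500) + (-0.05)(0.182000) + (-0.35)(0.191000) = 0.2679
(I − A)⁻¹ = adj(I−A) / det(I−A) ≈
  [   1.6993     0.6481     0.3163     1.0176]
  [   0.7596     1.5967     0.4050     0.4769]
  [   0.6794     0.8137     1.2467     0.5002]
  [   0.7130     0.9089     0.4293     2.1183]
Δx = (I − A)⁻¹ Δd with Δd having +30 in the Consulting component and 0 elsewhere.
So Δx_A = L_AC · (+30), where L_AC = adj(I−A)_AC / det(I−A) = 0.134000 / 0.2679.
Δx_A = 0.134000 × (+30) / 0.2679 = 4.02 / 0.2679 ≈ 15.006.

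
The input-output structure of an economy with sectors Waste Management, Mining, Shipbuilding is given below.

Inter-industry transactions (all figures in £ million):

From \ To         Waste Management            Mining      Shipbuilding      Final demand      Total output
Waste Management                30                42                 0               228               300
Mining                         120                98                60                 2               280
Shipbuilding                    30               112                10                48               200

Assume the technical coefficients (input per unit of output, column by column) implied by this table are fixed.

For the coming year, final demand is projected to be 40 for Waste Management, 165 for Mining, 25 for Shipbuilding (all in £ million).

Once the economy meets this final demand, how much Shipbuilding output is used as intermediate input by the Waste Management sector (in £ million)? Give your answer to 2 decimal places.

Technical coefficients a_ij = z_ij / X_j:
  a_11 = 30/300 = 0.10, a_21 = 120/300 = 0.40, a_31 = 30/300 = 0.10
  a_12 = 42/280 = 0.15, a_22 = 98/280 = 0.35, a_32 = 112/280 = 0.40
  a_13 = 0/200 = 0.00, a_23 = 60/200 = 0.30, a_33 = 10/200 = 0.05
I − A =
  [   0.90    -0.15     0.00]
  [  -0.40     0.65    -0.30]
  [  -0.10    -0.40     0.95]
Cofactors of I−A, C_ij = (−1)^(i+j)·(minor ij) (rows/columns in the sector order above):
  C_11 = (0.65)(0.95) − (-0.30)(-0.40) = 0.4975
  C_12 = −[(-0.40)(0.95) − (-0.30)(-0.10)] = 0.4100
  C_13 = (-0.40)(-0.40) − (0.65)(-0.10) = 0.2250
  C_21 = −[(-0.15)(0.95) − (0.00)(-0.40)] = 0.1425
  C_22 = (0.90)(0.95) − (0.00)(-0.10) = 0.8550
  C_23 = −[(0.90)(-0.40) − (-0.15)(-0.10)] = 0.3750
  C_31 = (-0.15)(-0.30) − (0.00)(0.65) = 0.0450
  C_32 = −[(0.90)(-0.30) − (0.00)(-0.40)] = 0.2700
  C_33 = (0.90)(0.65) − (-0.15)(-0.40) = 0.5250
det(I−A) = Σ_j (I−A)_1j·C_1j = (0.90)(0.4975) + (-0.15)(0.4100) + (0.00)(0.2250) = 0.38625
adj(I−A) = Cᵀ =
  [ 0.4975   0.1425   0.0450]
  [ 0.4100   0.8550   0.2700]
  [ 0.2250   0.3750   0.5250]
(I − A)⁻¹ = adj(I−A) / det(I−A) ≈
  [   1.2880     0.3689     0.1165]
  [   1.0615     2.2136     0.6990]
  [   0.5825     0.9709     1.3592]
First solve x = (I − A)⁻¹ d = adj(I−A)·d / det(I−A); in particular x_1 = (0.4975·40 + 0.1425·165 + 0.0450·25) / 0.38625 = 44.5375 / 0.38625 ≈ 115.3074.
Intermediate flow from 3 to 1: z_31 = a_31 · x_1 = 0.10 × 44.5375 / 0.38625 = 4.45375 / 0.38625 ≈ 11.53.

z_31 = 11.53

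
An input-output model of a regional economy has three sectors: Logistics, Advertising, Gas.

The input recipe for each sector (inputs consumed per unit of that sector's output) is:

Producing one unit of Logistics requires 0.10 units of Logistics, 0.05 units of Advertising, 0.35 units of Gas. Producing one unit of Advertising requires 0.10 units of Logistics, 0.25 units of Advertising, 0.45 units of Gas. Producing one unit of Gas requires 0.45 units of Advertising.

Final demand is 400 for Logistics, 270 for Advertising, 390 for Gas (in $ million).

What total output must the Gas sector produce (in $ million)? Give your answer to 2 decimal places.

x_G = 1046.82

I − A =
  [   0.90    -0.10     0.00]
  [  -0.05     0.75    -0.45]
  [  -0.35    -0.45     1.00]
Cofactors of I−A, C_ij = (−1)^(i+j)·(minor ij) (rows/columns in the sector order above):
  C_11 = (0.75)(1.00) − (-0.45)(-0.45) = 0.5475
  C_12 = −[(-0.05)(1.00) − (-0.45)(-0.35)] = 0.2075
  C_13 = (-0.05)(-0.45) − (0.75)(-0.35) = 0.2850
  C_21 = −[(-0.10)(1.00) − (0.00)(-0.45)] = 0.1000
  C_22 = (0.90)(1.00) − (0.00)(-0.35) = 0.9000
  C_23 = −[(0.90)(-0.45) − (-0.10)(-0.35)] = 0.4400
  C_31 = (-0.10)(-0.45) − (0.00)(0.75) = 0.0450
  C_32 = −[(0.90)(-0.45) − (0.00)(-0.05)] = 0.4050
  C_33 = (0.90)(0.75) − (-0.10)(-0.05) = 0.6700
det(I−A) = Σ_j (I−A)_1j·C_1j = (0.90)(0.5475) + (-0.10)(0.2075) + (0.00)(0.2850) = 0.4720
adj(I−A) = Cᵀ =
  [ 0.5475   0.1000   0.0450]
  [ 0.2075   0.9000   0.4050]
  [ 0.2850   0.4400   0.6700]
(I − A)⁻¹ = adj(I−A) / det(I−A) ≈
  [   1.1600     0.2119     0.0953]
  [   0.4396     1.9068     0.8581]
  [   0.6038     0.9322     1.4195]
x = (I − A)⁻¹ d = adj(I−A)·d / det(I−A), with det(I−A) = 0.4720:
  x_L = (0.5475·400 + 0.1000·270 + 0.0450·390) / 0.4720 = 263.55 / 0.4720 ≈ 558.37
  x_A = (0.2075·400 + 0.9000·270 + 0.4050·390) / 0.4720 = 483.95 / 0.4720 ≈ 1025.32
  x_G = (0.2850·400 + 0.4400·270 + 0.6700·390) / 0.4720 = 494.10 / 0.4720 ≈ 1046.82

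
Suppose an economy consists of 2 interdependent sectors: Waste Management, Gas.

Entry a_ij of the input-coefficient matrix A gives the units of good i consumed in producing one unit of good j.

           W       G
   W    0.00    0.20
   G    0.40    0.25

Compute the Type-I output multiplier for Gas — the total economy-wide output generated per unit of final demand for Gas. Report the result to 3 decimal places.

m_G = 1.791

I − A =
  [   1.00    -0.20]
  [  -0.40     0.75]
det(I−A) = (1.00)(0.75) − (-0.20)(-0.40) = 0.6700
adj(I−A) = [[0.75, 0.20], [0.40, 1.00]]
(I − A)⁻¹ = adj(I−A) / det(I−A) ≈
  [   1.1194     0.2985]
  [   0.5970     1.4925]
The output multiplier for sector j is the column-j sum of the Leontief inverse (I − A)⁻¹ = adj(I−A) / det(I−A).
Column G of adj(I−A): (0.20, 1.00); det(I−A) = 0.6700.
m_G = (0.20 + 1.00) / 0.6700 = 1.20 / 0.6700 ≈ 1.791.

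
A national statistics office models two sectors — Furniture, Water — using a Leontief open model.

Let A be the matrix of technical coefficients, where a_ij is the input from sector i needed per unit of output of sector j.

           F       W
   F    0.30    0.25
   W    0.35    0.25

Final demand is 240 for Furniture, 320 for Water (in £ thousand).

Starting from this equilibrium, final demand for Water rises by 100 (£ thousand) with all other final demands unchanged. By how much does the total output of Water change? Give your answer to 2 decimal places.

Δx_W = 160.00

I − A =
  [   0.70    -0.25]
  [  -0.35     0.75]
det(I−A) = (0.70)(0.75) − (-0.25)(-0.35) = 0.4375
adj(I−A) = [[0.75, 0.25], [0.35, 0.70]]
(I − A)⁻¹ = adj(I−A) / det(I−A) ≈
  [   1.7143     0.5714]
  [   0.8000     1.6000]
Δx = (I − A)⁻¹ Δd with Δd having +100 in the Water component and 0 elsewhere.
So Δx_W = L_WW · (+100), where L_WW = adj(I−A)_WW / det(I−A) = 0.70 / 0.4375.
Δx_W = 0.70 × (+100) / 0.4375 = 70.00 / 0.4375 = 160.00.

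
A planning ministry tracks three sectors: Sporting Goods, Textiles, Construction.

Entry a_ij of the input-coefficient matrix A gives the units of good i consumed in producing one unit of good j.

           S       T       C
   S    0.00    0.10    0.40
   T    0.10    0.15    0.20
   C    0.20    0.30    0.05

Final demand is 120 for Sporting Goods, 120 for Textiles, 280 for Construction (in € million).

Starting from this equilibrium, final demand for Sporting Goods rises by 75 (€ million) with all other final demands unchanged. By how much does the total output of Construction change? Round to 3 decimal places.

I − A =
  [   1.00    -0.10    -0.40]
  [  -0.10     0.85    -0.20]
  [  -0.20    -0.30     0.95]
Cofactors of I−A, C_ij = (−1)^(i+j)·(minor ij) (rows/columns in the sector order above):
  C_11 = (0.85)(0.95) − (-0.20)(-0.30) = 0.7475
  C_12 = −[(-0.10)(0.95) − (-0.20)(-0.20)] = 0.1350
  C_13 = (-0.10)(-0.30) − (0.85)(-0.20) = 0.2000
  C_21 = −[(-0.10)(0.95) − (-0.40)(-0.30)] = 0.2150
  C_22 = (1.00)(0.95) − (-0.40)(-0.20) = 0.8700
  C_23 = −[(1.00)(-0.30) − (-0.10)(-0.20)] = 0.3200
  C_31 = (-0.10)(-0.20) − (-0.40)(0.85) = 0.3600
  C_32 = −[(1.00)(-0.20) − (-0.40)(-0.10)] = 0.2400
  C_33 = (1.00)(0.85) − (-0.10)(-0.10) = 0.8400
det(I−A) = Σ_j (I−A)_1j·C_1j = (1.00)(0.7475) + (-0.10)(0.1350) + (-0.40)(0.2000) = 0.6540
adj(I−A) = Cᵀ =
  [ 0.7475   0.2150   0.3600]
  [ 0.1350   0.8700   0.2400]
  [ 0.2000   0.3200   0.8400]
(I − A)⁻¹ = adj(I−A) / det(I−A) ≈
  [   1.1430     0.3287     0.5505]
  [   0.2064     1.3303     0.3670]
  [   0.3058     0.4893     1.2844]
Δx = (I − A)⁻¹ Δd with Δd having +75 in the Sporting Goods component and 0 elsewhere.
So Δx_C = L_CS · (+75), where L_CS = adj(I−A)_CS / det(I−A) = 0.2000 / 0.6540.
Δx_C = 0.2000 × (+75) / 0.6540 = 15.00 / 0.6540 ≈ 22.936.

Δx_C = 22.936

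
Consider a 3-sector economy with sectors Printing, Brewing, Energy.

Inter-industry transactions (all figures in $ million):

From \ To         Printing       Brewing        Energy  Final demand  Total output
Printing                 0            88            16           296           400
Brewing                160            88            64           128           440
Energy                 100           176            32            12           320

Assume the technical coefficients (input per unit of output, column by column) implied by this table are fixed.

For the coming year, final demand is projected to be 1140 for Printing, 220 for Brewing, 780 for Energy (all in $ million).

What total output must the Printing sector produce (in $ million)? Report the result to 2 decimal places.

x_P = 1548.15

Technical coefficients a_ij = z_ij / X_j:
  a_PP = 0/400 = 0.00, a_BP = 160/400 = 0.40, a_EP = 100/400 = 0.25
  a_PB = 88/440 = 0.20, a_BB = 88/440 = 0.20, a_EB = 176/440 = 0.40
  a_PE = 16/320 = 0.05, a_BE = 64/320 = 0.20, a_EE = 32/320 = 0.10
I − A =
  [   1.00    -0.20    -0.05]
  [  -0.40     0.80    -0.20]
  [  -0.25    -0.40     0.90]
Cofactors of I−A, C_ij = (−1)^(i+j)·(minor ij) (rows/columns in the sector order above):
  C_11 = (0.80)(0.90) − (-0.20)(-0.40) = 0.6400
  C_12 = −[(-0.40)(0.90) − (-0.20)(-0.25)] = 0.4100
  C_13 = (-0.40)(-0.40) − (0.80)(-0.25) = 0.3600
  C_21 = −[(-0.20)(0.90) − (-0.05)(-0.40)] = 0.2000
  C_22 = (1.00)(0.90) − (-0.05)(-0.25) = 0.8875
  C_23 = −[(1.00)(-0.40) − (-0.20)(-0.25)] = 0.4500
  C_31 = (-0.20)(-0.20) − (-0.05)(0.80) = 0.0800
  C_32 = −[(1.00)(-0.20) − (-0.05)(-0.40)] = 0.2200
  C_33 = (1.00)(0.80) − (-0.20)(-0.40) = 0.7200
det(I−A) = Σ_j (I−A)_1j·C_1j = (1.00)(0.6400) + (-0.20)(0.4100) + (-0.05)(0.3600) = 0.5400
adj(I−A) = Cᵀ =
  [ 0.6400   0.2000   0.0800]
  [ 0.4100   0.8875   0.2200]
  [ 0.3600   0.4500   0.7200]
(I − A)⁻¹ = adj(I−A) / det(I−A) ≈
  [   1.1852     0.3704     0.1481]
  [   0.7593     1.6435     0.4074]
  [   0.6667     0.8333     1.3333]
x = (I − A)⁻¹ d = adj(I−A)·d / det(I−A), with det(I−A) = 0.5400:
  x_P = (0.6400·1140 + 0.2000·220 + 0.0800·780) / 0.5400 = 836.00 / 0.5400 ≈ 1548.15
  x_B = (0.4100·1140 + 0.8875·220 + 0.2200·780) / 0.5400 = 834.25 / 0.5400 ≈ 1544.91
  x_E = (0.3600·1140 + 0.4500·220 + 0.7200·780) / 0.5400 = 1071.00 / 0.5400 ≈ 1983.33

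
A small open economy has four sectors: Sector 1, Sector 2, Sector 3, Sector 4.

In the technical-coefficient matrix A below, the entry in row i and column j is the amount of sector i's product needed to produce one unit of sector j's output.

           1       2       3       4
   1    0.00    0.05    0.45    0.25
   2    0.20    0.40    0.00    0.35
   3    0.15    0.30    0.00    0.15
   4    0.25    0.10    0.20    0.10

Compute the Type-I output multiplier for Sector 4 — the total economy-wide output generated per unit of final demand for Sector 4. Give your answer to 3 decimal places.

m_4 = 4.369

I − A =
  [   1.00    -0.05    -0.45    -0.25]
  [  -0.20     0.60     0.00    -0.35]
  [  -0.15    -0.30     1.00    -0.15]
  [  -0.25    -0.10    -0.20     0.90]
Compute the cofactors C_ij = (−1)^(i+j)·(3×3 minor ij) of I−A; the adjugate is their transpose:
adj(I−A) = Cᵀ =
  [ 0.466000   0.211750   0.260750   0.255250]
  [ 0.272000   0.722375   0.200375   0.389875]
  [ 0.181500   0.278625   0.449125   0.233625]
  [ 0.200000   0.201000   0.194500   0.522500]
det(I−A) = Σ_j (I−A)_1j·C_1j = (1.00)(0.466000) + (-0.05)(0.272000) + (-0.45)(0.181500) + (-0.25)(0.200000) = 0.320725
(I − A)⁻¹ = adj(I−A) / det(I−A) ≈
  [   1.4530     0.6602     0.8130     0.7959]
  [   0.8481     2.2523     0.6248     1.2156]
  [   0.5659     0.8687     1.4003     0.7284]
  [   0.6236     0.6267     0.6064     1.6291]
The output multiplier for sector j is the column-j sum of the Leontief inverse (I − A)⁻¹ = adj(I−A) / det(I−A).
Column 4 of adj(I−A): (0.255250, 0.389875, 0.233625, 0.522500); det(I−A) = 0.320725.
m_4 = (0.255250 + 0.389875 + 0.233625 + 0.522500) / 0.320725 = 1.40125 / 0.320725 ≈ 4.369.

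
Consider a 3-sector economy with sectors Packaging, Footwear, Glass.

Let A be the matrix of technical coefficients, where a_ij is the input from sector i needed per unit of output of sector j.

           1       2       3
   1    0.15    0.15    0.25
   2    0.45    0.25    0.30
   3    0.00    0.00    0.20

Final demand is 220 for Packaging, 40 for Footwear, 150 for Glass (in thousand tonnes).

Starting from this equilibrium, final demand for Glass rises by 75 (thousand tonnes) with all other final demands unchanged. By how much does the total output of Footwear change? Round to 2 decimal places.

I − A =
  [   0.85    -0.15    -0.25]
  [  -0.45     0.75    -0.30]
  [   0.00     0.00     0.80]
Cofactors of I−A, C_ij = (−1)^(i+j)·(minor ij) (rows/columns in the sector order above):
  C_11 = (0.75)(0.80) − (-0.30)(0.00) = 0.6000
  C_12 = −[(-0.45)(0.80) − (-0.30)(0.00)] = 0.3600
  C_13 = (-0.45)(0.00) − (0.75)(0.00) = 0.0000
  C_21 = −[(-0.15)(0.80) − (-0.25)(0.00)] = 0.1200
  C_22 = (0.85)(0.80) − (-0.25)(0.00) = 0.6800
  C_23 = −[(0.85)(0.00) − (-0.15)(0.00)] = 0.0000
  C_31 = (-0.15)(-0.30) − (-0.25)(0.75) = 0.2325
  C_32 = −[(0.85)(-0.30) − (-0.25)(-0.45)] = 0.3675
  C_33 = (0.85)(0.75) − (-0.15)(-0.45) = 0.5700
det(I−A) = Σ_j (I−A)_1j·C_1j = (0.85)(0.6000) + (-0.15)(0.3600) + (-0.25)(0.0000) = 0.4560
adj(I−A) = Cᵀ =
  [ 0.6000   0.1200   0.2325]
  [ 0.3600   0.6800   0.3675]
  [ 0.0000   0.0000   0.5700]
(I − A)⁻¹ = adj(I−A) / det(I−A) ≈
  [   1.3158     0.2632     0.5099]
  [   0.7895     1.4912     0.8059]
  [   0.0000     0.0000     1.2500]
Δx = (I − A)⁻¹ Δd with Δd having +75 in the Glass component and 0 elsewhere.
So Δx_2 = L_23 · (+75), where L_23 = adj(I−A)_23 / det(I−A) = 0.3675 / 0.4560.
Δx_2 = 0.3675 × (+75) / 0.4560 = 27.5625 / 0.4560 ≈ 60.44.

Δx_2 = 60.44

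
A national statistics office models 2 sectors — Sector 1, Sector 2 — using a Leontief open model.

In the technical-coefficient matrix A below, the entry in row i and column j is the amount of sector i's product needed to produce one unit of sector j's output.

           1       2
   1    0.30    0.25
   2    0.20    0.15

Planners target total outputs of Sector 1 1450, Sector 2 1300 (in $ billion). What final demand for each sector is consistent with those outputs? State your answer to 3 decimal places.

I − A =
  [   0.70    -0.25]
  [  -0.20     0.85]
d = (I − A) x:
  d_1 = (+0.70)·1450 + (-0.25)·1300 = 690.000
  d_2 = (-0.20)·1450 + (+0.85)·1300 = 815.000

d_1 = 690.000, d_2 = 815.000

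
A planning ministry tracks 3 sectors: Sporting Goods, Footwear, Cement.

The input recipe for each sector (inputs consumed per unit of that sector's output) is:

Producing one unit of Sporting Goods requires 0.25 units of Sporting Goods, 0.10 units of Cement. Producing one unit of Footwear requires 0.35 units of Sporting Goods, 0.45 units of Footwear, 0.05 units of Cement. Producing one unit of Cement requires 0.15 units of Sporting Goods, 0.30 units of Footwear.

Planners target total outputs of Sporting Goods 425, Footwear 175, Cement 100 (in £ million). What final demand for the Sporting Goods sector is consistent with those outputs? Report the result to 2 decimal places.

I − A =
  [   0.75    -0.35    -0.15]
  [   0.00     0.55    -0.30]
  [  -0.10    -0.05     1.00]
d = (I − A) x:
  d_1 = (+0.75)·425 + (-0.35)·175 + (-0.15)·100 = 242.50
  d_2 = (+0.00)·425 + (+0.55)·175 + (-0.30)·100 = 66.25
  d_3 = (-0.10)·425 + (-0.05)·175 + (+1.00)·100 = 48.75

d_1 = 242.50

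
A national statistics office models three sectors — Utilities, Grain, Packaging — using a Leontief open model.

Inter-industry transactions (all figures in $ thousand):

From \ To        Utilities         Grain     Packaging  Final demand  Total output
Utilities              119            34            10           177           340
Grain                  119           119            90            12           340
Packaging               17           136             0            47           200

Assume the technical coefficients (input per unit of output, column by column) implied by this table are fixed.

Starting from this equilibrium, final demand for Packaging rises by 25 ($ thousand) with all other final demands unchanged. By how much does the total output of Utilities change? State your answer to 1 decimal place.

Δx_U = 7.5

Technical coefficients a_ij = z_ij / X_j:
  a_UU = 119/340 = 0.35, a_GU = 119/340 = 0.35, a_PU = 17/340 = 0.05
  a_UG = 34/340 = 0.10, a_GG = 119/340 = 0.35, a_PG = 136/340 = 0.40
  a_UP = 10/200 = 0.05, a_GP = 90/200 = 0.45, a_PP = 0/200 = 0.00
I − A =
  [   0.65    -0.10    -0.05]
  [  -0.35     0.65    -0.45]
  [  -0.05    -0.40     1.00]
Cofactors of I−A, C_ij = (−1)^(i+j)·(minor ij) (rows/columns in the sector order above):
  C_11 = (0.65)(1.00) − (-0.45)(-0.40) = 0.4700
  C_12 = −[(-0.35)(1.00) − (-0.45)(-0.05)] = 0.3725
  C_13 = (-0.35)(-0.40) − (0.65)(-0.05) = 0.1725
  C_21 = −[(-0.10)(1.00) − (-0.05)(-0.40)] = 0.1200
  C_22 = (0.65)(1.00) − (-0.05)(-0.05) = 0.6475
  C_23 = −[(0.65)(-0.40) − (-0.10)(-0.05)] = 0.2650
  C_31 = (-0.10)(-0.45) − (-0.05)(0.65) = 0.0775
  C_32 = −[(0.65)(-0.45) − (-0.05)(-0.35)] = 0.3100
  C_33 = (0.65)(0.65) − (-0.10)(-0.35) = 0.3875
det(I−A) = Σ_j (I−A)_1j·C_1j = (0.65)(0.4700) + (-0.10)(0.3725) + (-0.05)(0.1725) = 0.259625
adj(I−A) = Cᵀ =
  [ 0.4700   0.1200   0.0775]
  [ 0.3725   0.6475   0.3100]
  [ 0.1725   0.2650   0.3875]
(I − A)⁻¹ = adj(I−A) / det(I−A) ≈
  [   1.8103     0.4622     0.2985]
  [   1.4348     2.4940     1.1940]
  [   0.6644     1.0207     1.4925]
Δx = (I − A)⁻¹ Δd with Δd having +25 in the Packaging component and 0 elsewhere.
So Δx_U = L_UP · (+25), where L_UP = adj(I−A)_UP / det(I−A) = 0.0775 / 0.259625.
Δx_U = 0.0775 × (+25) / 0.259625 = 1.9375 / 0.259625 ≈ 7.5.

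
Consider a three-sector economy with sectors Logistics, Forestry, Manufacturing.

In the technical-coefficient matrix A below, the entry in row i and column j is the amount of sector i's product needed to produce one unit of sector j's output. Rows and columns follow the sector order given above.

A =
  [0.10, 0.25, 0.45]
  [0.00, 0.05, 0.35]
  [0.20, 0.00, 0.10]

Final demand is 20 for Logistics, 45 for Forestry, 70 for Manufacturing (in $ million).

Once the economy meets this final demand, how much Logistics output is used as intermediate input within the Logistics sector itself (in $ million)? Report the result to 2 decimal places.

I − A =
  [   0.90    -0.25    -0.45]
  [   0.00     0.95    -0.35]
  [  -0.20     0.00     0.90]
Cofactors of I−A, C_ij = (−1)^(i+j)·(minor ij) (rows/columns in the sector order above):
  C_11 = (0.95)(0.90) − (-0.35)(0.00) = 0.8550
  C_12 = −[(0.00)(0.90) − (-0.35)(-0.20)] = 0.0700
  C_13 = (0.00)(0.00) − (0.95)(-0.20) = 0.1900
  C_21 = −[(-0.25)(0.90) − (-0.45)(0.00)] = 0.2250
  C_22 = (0.90)(0.90) − (-0.45)(-0.20) = 0.7200
  C_23 = −[(0.90)(0.00) − (-0.25)(-0.20)] = 0.0500
  C_31 = (-0.25)(-0.35) − (-0.45)(0.95) = 0.5150
  C_32 = −[(0.90)(-0.35) − (-0.45)(0.00)] = 0.3150
  C_33 = (0.90)(0.95) − (-0.25)(0.00) = 0.8550
det(I−A) = Σ_j (I−A)_1j·C_1j = (0.90)(0.8550) + (-0.25)(0.0700) + (-0.45)(0.1900) = 0.6665
adj(I−A) = Cᵀ =
  [ 0.8550   0.2250   0.5150]
  [ 0.0700   0.7200   0.3150]
  [ 0.1900   0.0500   0.8550]
(I − A)⁻¹ = adj(I−A) / det(I−A) ≈
  [   1.2828     0.3376     0.7727]
  [   0.1050     1.0803     0.4726]
  [   0.2851     0.0750     1.2828]
First solve x = (I − A)⁻¹ d = adj(I−A)·d / det(I−A); in particular x_L = (0.8550·20 + 0.2250·45 + 0.5150·70) / 0.6665 = 63.275 / 0.6665 ≈ 94.9362.
Intermediate flow from L to L: z_LL = a_LL · x_L = 0.10 × 63.275 / 0.6665 = 6.3275 / 0.6665 ≈ 9.49.

z_LL = 9.49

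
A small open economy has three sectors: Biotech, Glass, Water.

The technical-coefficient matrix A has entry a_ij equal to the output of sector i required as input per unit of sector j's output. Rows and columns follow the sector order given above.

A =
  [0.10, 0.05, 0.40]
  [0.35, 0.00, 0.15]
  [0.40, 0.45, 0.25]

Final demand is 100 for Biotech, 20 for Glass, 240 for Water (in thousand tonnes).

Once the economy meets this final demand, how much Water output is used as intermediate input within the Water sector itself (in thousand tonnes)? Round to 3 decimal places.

z_WW = 183.972

I − A =
  [   0.90    -0.05    -0.40]
  [  -0.35     1.00    -0.15]
  [  -0.40    -0.45     0.75]
Cofactors of I−A, C_ij = (−1)^(i+j)·(minor ij) (rows/columns in the sector order above):
  C_11 = (1.00)(0.75) − (-0.15)(-0.45) = 0.6825
  C_12 = −[(-0.35)(0.75) − (-0.15)(-0.40)] = 0.3225
  C_13 = (-0.35)(-0.45) − (1.00)(-0.40) = 0.5575
  C_21 = −[(-0.05)(0.75) − (-0.40)(-0.45)] = 0.2175
  C_22 = (0.90)(0.75) − (-0.40)(-0.40) = 0.5150
  C_23 = −[(0.90)(-0.45) − (-0.05)(-0.40)] = 0.4250
  C_31 = (-0.05)(-0.15) − (-0.40)(1.00) = 0.4075
  C_32 = −[(0.90)(-0.15) − (-0.40)(-0.35)] = 0.2750
  C_33 = (0.90)(1.00) − (-0.05)(-0.35) = 0.8825
det(I−A) = Σ_j (I−A)_1j·C_1j = (0.90)(0.6825) + (-0.05)(0.3225) + (-0.40)(0.5575) = 0.375125
adj(I−A) = Cᵀ =
  [ 0.6825   0.2175   0.4075]
  [ 0.3225   0.5150   0.2750]
  [ 0.5575   0.4250   0.8825]
(I − A)⁻¹ = adj(I−A) / det(I−A) ≈
  [   1.8194     0.5798     1.0863]
  [   0.8597     1.3729     0.7331]
  [   1.4862     1.1330     2.3525]
First solve x = (I − A)⁻¹ d = adj(I−A)·d / det(I−A); in particular x_W = (0.5575·100 + 0.4250·20 + 0.8825·240) / 0.375125 = 276.05 / 0.375125 ≈ 735.88804.
Intermediate flow from W to W: z_WW = a_WW · x_W = 0.25 × 276.05 / 0.375125 = 69.0125 / 0.375125 ≈ 183.972.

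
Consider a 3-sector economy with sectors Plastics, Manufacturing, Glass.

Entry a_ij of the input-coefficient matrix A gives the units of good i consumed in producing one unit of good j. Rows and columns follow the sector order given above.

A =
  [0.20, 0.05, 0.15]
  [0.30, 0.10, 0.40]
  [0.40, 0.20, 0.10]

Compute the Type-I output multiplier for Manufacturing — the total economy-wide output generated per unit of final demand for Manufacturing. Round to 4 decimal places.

I − A =
  [   0.80    -0.05    -0.15]
  [  -0.30     0.90    -0.40]
  [  -0.40    -0.20     0.90]
Cofactors of I−A, C_ij = (−1)^(i+j)·(minor ij) (rows/columns in the sector order above):
  C_11 = (0.90)(0.90) − (-0.40)(-0.20) = 0.7300
  C_12 = −[(-0.30)(0.90) − (-0.40)(-0.40)] = 0.4300
  C_13 = (-0.30)(-0.20) − (0.90)(-0.40) = 0.4200
  C_21 = −[(-0.05)(0.90) − (-0.15)(-0.20)] = 0.0750
  C_22 = (0.80)(0.90) − (-0.15)(-0.40) = 0.6600
  C_23 = −[(0.80)(-0.20) − (-0.05)(-0.40)] = 0.1800
  C_31 = (-0.05)(-0.40) − (-0.15)(0.90) = 0.1550
  C_32 = −[(0.80)(-0.40) − (-0.15)(-0.30)] = 0.3650
  C_33 = (0.80)(0.90) − (-0.05)(-0.30) = 0.7050
det(I−A) = Σ_j (I−A)_1j·C_1j = (0.80)(0.7300) + (-0.05)(0.4300) + (-0.15)(0.4200) = 0.4995
adj(I−A) = Cᵀ =
  [ 0.7300   0.0750   0.1550]
  [ 0.4300   0.6600   0.3650]
  [ 0.4200   0.1800   0.7050]
(I − A)⁻¹ = adj(I−A) / det(I−A) ≈
  [   1.46146     0.15015     0.31031]
  [   0.86086     1.32132     0.73073]
  [   0.84084     0.36036     1.41141]
The output multiplier for sector j is the column-j sum of the Leontief inverse (I − A)⁻¹ = adj(I−A) / det(I−A).
Column 2 of adj(I−A): (0.0750, 0.6600, 0.1800); det(I−A) = 0.4995.
m_2 = (0.0750 + 0.6600 + 0.1800) / 0.4995 = 0.915 / 0.4995 ≈ 1.8318.

m_2 = 1.8318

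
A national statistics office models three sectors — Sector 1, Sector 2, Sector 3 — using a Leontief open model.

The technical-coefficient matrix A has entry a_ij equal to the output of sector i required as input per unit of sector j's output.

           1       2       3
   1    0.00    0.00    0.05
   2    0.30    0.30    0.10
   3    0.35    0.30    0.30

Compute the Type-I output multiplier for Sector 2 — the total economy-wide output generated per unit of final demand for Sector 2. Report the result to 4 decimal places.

m_2 = 2.2504

I − A =
  [   1.00     0.00    -0.05]
  [  -0.30     0.70    -0.10]
  [  -0.35    -0.30     0.70]
Cofactors of I−A, C_ij = (−1)^(i+j)·(minor ij) (rows/columns in the sector order above):
  C_11 = (0.70)(0.70) − (-0.10)(-0.30) = 0.4600
  C_12 = −[(-0.30)(0.70) − (-0.10)(-0.35)] = 0.2450
  C_13 = (-0.30)(-0.30) − (0.70)(-0.35) = 0.3350
  C_21 = −[(0.00)(0.70) − (-0.05)(-0.30)] = 0.0150
  C_22 = (1.00)(0.70) − (-0.05)(-0.35) = 0.6825
  C_23 = −[(1.00)(-0.30) − (0.00)(-0.35)] = 0.3000
  C_31 = (0.00)(-0.10) − (-0.05)(0.70) = 0.0350
  C_32 = −[(1.00)(-0.10) − (-0.05)(-0.30)] = 0.1150
  C_33 = (1.00)(0.70) − (0.00)(-0.30) = 0.7000
det(I−A) = Σ_j (I−A)_1j·C_1j = (1.00)(0.4600) + (0.00)(0.2450) + (-0.05)(0.3350) = 0.44325
adj(I−A) = Cᵀ =
  [ 0.4600   0.0150   0.0350]
  [ 0.2450   0.6825   0.1150]
  [ 0.3350   0.3000   0.7000]
(I − A)⁻¹ = adj(I−A) / det(I−A) ≈
  [   1.03779     0.03384     0.07896]
  [   0.55274     1.53976     0.25945]
  [   0.75578     0.67682     1.57924]
The output multiplier for sector j is the column-j sum of the Leontief inverse (I − A)⁻¹ = adj(I−A) / det(I−A).
Column 2 of adj(I−A): (0.0150, 0.6825, 0.3000); det(I−A) = 0.44325.
m_2 = (0.0150 + 0.6825 + 0.3000) / 0.44325 = 0.9975 / 0.44325 ≈ 2.2504.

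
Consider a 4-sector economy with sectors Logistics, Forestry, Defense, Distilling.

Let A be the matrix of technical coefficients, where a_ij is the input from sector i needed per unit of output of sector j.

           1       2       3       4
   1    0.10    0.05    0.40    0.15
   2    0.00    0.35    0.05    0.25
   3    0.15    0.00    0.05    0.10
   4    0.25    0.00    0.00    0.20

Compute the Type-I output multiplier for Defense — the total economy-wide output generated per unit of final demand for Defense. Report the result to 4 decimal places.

m_3 = 2.0379

I − A =
  [   0.90    -0.05    -0.40    -0.15]
  [   0.00     0.65    -0.05    -0.25]
  [  -0.15     0.00     0.95    -0.10]
  [  -0.25     0.00     0.00     0.80]
Compute the cofactors C_ij = (−1)^(i+j)·(3×3 minor ij) of I−A; the adjugate is their transpose:
adj(I−A) = Cᵀ =
  [ 0.494000   0.038000   0.210000   0.130750]
  [ 0.066625   0.590375   0.059125   0.204375]
  [ 0.094250   0.007250   0.440500   0.075000]
  [ 0.154375   0.011875   0.065625   0.516375]
det(I−A) = Σ_j (I−A)_1j·C_1j = (0.90)(0.494000) + (-0.05)(0.066625) + (-0.40)(0.094250) + (-0.15)(0.154375) = 0.3804125
(I − A)⁻¹ = adj(I−A) / det(I−A) ≈
  [   1.29859     0.09989     0.55203     0.34371]
  [   0.17514     1.55193     0.15542     0.53725]
  [   0.24776     0.01906     1.15795     0.19715]
  [   0.40581     0.03122     0.17251     1.35741]
The output multiplier for sector j is the column-j sum of the Leontief inverse (I − A)⁻¹ = adj(I−A) / det(I−A).
Column 3 of adj(I−A): (0.210000, 0.059125, 0.440500, 0.065625); det(I−A) = 0.3804125.
m_3 = (0.210000 + 0.059125 + 0.440500 + 0.065625) / 0.3804125 = 0.77525 / 0.3804125 ≈ 2.0379.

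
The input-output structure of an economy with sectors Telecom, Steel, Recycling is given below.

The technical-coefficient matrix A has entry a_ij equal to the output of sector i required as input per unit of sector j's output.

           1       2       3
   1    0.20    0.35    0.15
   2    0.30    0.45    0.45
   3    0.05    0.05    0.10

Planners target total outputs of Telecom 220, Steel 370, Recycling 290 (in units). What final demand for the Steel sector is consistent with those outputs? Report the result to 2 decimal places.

d_2 = 7.00

I − A =
  [   0.80    -0.35    -0.15]
  [  -0.30     0.55    -0.45]
  [  -0.05    -0.05     0.90]
d = (I − A) x:
  d_1 = (+0.80)·220 + (-0.35)·370 + (-0.15)·290 = 3.00
  d_2 = (-0.30)·220 + (+0.55)·370 + (-0.45)·290 = 7.00
  d_3 = (-0.05)·220 + (-0.05)·370 + (+0.90)·290 = 231.50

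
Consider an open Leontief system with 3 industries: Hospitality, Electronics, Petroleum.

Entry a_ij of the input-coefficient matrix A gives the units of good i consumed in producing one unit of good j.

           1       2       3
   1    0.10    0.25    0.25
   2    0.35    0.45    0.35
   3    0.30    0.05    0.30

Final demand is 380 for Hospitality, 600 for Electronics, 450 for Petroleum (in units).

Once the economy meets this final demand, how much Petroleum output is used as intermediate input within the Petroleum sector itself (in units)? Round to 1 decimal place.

z_33 = 492.9

I − A =
  [   0.90    -0.25    -0.25]
  [  -0.35     0.55    -0.35]
  [  -0.30    -0.05     0.70]
Cofactors of I−A, C_ij = (−1)^(i+j)·(minor ij) (rows/columns in the sector order above):
  C_11 = (0.55)(0.70) − (-0.35)(-0.05) = 0.3675
  C_12 = −[(-0.35)(0.70) − (-0.35)(-0.30)] = 0.3500
  C_13 = (-0.35)(-0.05) − (0.55)(-0.30) = 0.1825
  C_21 = −[(-0.25)(0.70) − (-0.25)(-0.05)] = 0.1875
  C_22 = (0.90)(0.70) − (-0.25)(-0.30) = 0.5550
  C_23 = −[(0.90)(-0.05) − (-0.25)(-0.30)] = 0.1200
  C_31 = (-0.25)(-0.35) − (-0.25)(0.55) = 0.2250
  C_32 = −[(0.90)(-0.35) − (-0.25)(-0.35)] = 0.4025
  C_33 = (0.90)(0.55) − (-0.25)(-0.35) = 0.4075
det(I−A) = Σ_j (I−A)_1j·C_1j = (0.90)(0.3675) + (-0.25)(0.3500) + (-0.25)(0.1825) = 0.197625
adj(I−A) = Cᵀ =
  [ 0.3675   0.1875   0.2250]
  [ 0.3500   0.5550   0.4025]
  [ 0.1825   0.1200   0.4075]
(I − A)⁻¹ = adj(I−A) / det(I−A) ≈
  [   1.8596     0.9488     1.1385]
  [   1.7710     2.8083     2.0367]
  [   0.9235     0.6072     2.0620]
First solve x = (I − A)⁻¹ d = adj(I−A)·d / det(I−A); in particular x_3 = (0.1825·380 + 0.1200·600 + 0.4075·450) / 0.197625 = 324.725 / 0.197625 ≈ 1643.137.
Intermediate flow from 3 to 3: z_33 = a_33 · x_3 = 0.30 × 324.725 / 0.197625 = 97.4175 / 0.197625 ≈ 492.9.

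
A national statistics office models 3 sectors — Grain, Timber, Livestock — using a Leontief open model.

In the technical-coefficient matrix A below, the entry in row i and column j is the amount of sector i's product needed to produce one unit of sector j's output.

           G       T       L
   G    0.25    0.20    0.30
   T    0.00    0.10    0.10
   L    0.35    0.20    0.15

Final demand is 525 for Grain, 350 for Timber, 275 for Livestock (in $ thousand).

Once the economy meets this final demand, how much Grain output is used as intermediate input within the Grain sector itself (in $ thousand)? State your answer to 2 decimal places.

I − A =
  [   0.75    -0.20    -0.30]
  [   0.00     0.90    -0.10]
  [  -0.35    -0.20     0.85]
Cofactors of I−A, C_ij = (−1)^(i+j)·(minor ij) (rows/columns in the sector order above):
  C_11 = (0.90)(0.85) − (-0.10)(-0.20) = 0.7450
  C_12 = −[(0.00)(0.85) − (-0.10)(-0.35)] = 0.0350
  C_13 = (0.00)(-0.20) − (0.90)(-0.35) = 0.3150
  C_21 = −[(-0.20)(0.85) − (-0.30)(-0.20)] = 0.2300
  C_22 = (0.75)(0.85) − (-0.30)(-0.35) = 0.5325
  C_23 = −[(0.75)(-0.20) − (-0.20)(-0.35)] = 0.2200
  C_31 = (-0.20)(-0.10) − (-0.30)(0.90) = 0.2900
  C_32 = −[(0.75)(-0.10) − (-0.30)(0.00)] = 0.0750
  C_33 = (0.75)(0.90) − (-0.20)(0.00) = 0.6750
det(I−A) = Σ_j (I−A)_1j·C_1j = (0.75)(0.7450) + (-0.20)(0.0350) + (-0.30)(0.3150) = 0.45725
adj(I−A) = Cᵀ =
  [ 0.7450   0.2300   0.2900]
  [ 0.0350   0.5325   0.0750]
  [ 0.3150   0.2200   0.6750]
(I − A)⁻¹ = adj(I−A) / det(I−A) ≈
  [   1.6293     0.5030     0.6342]
  [   0.0765     1.1646     0.1640]
  [   0.6889     0.4811     1.4762]
First solve x = (I − A)⁻¹ d = adj(I−A)·d / det(I−A); in particular x_G = (0.7450·525 + 0.2300·350 + 0.2900·275) / 0.45725 = 551.375 / 0.45725 ≈ 1205.8502.
Intermediate flow from G to G: z_GG = a_GG · x_G = 0.25 × 551.375 / 0.45725 = 137.84375 / 0.45725 ≈ 301.46.

z_GG = 301.46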